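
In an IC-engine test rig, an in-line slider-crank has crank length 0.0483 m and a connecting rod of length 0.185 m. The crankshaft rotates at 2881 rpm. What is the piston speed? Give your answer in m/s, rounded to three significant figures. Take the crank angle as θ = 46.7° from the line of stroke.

12.5

ω = 2π·2881/60 = 301.7 rad/s
For an in-line slider-crank, x = r cosθ + √(L² − r² sin²θ), so v = −rω sinθ·[1 + r cosθ/√(L² − r² sin²θ)].
With r = 0.0483 m, L = 0.185 m, θ = 46.7°: √(L² − r² sin²θ) = 0.18163 m.
v = −0.0483·301.7·0.72777·[1 + 0.0483·0.68582/0.18163] = -12.539 m/s.
|v| = 12.539 m/s.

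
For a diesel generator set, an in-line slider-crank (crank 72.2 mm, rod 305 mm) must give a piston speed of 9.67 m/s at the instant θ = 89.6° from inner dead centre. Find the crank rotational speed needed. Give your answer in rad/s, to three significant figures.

For an in-line slider-crank, |v_piston| = rω|sinθ|·[1 + r cosθ/√(L² − r² sin²θ)].
With r = 0.0722 m, L = 0.305 m, θ = 89.6°: the bracketed kinematic factor |dx/dθ| = 0.072321 m.
ω = v/|dx/dθ| = 9.67/0.072321 = 133.71 rad/s.

134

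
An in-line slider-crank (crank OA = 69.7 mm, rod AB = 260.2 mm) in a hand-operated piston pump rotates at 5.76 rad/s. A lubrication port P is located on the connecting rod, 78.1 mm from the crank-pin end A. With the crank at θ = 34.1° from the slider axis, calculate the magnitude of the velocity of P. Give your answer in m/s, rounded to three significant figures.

0.334

ω = 5.76 rad/s.  Crank-pin speed |V_A| = rω = 0.40147 m/s, perpendicular to OA.
Rod angle: sinφ = −(r/L) sinθ ⇒ φ = -8.637°; ω_rod = −rω cosθ/√(L²−r²sin²θ) = -1.2923 rad/s.
V_P = V_A + ω_rod × AP, with AP = 0.0781 m along the rod.
Components: V_Px = −rω sinθ − a·ω_rod·sinφ = -0.24024 m/s;  V_Py = rω cosθ + a·ω_rod·cosφ = +0.23266 m/s.
|V_P| = √(V_Px² + V_Py²) = 0.33443 m/s.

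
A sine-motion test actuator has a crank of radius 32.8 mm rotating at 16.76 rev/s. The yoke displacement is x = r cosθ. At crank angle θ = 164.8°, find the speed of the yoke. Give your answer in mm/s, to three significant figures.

ω = 105.3 rad/s (from 16.76 rev/s).
x = r cosθ ⇒ ẋ = −rω sinθ.
|v| = rω|sinθ| = 0.0328·105.3·|sin 164.8°| = 0.90561 m/s = 905.61 mm/s.

906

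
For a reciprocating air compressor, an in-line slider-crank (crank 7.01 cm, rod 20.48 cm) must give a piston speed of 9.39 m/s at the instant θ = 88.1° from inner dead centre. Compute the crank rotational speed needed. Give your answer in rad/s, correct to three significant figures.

132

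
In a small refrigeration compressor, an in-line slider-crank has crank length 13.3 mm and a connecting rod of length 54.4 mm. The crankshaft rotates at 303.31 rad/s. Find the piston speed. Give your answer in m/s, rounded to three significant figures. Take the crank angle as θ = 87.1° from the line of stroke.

4.08

ω = 303.3 rad/s
For an in-line slider-crank, x = r cosθ + √(L² − r² sin²θ), so v = −rω sinθ·[1 + r cosθ/√(L² − r² sin²θ)].
With r = 0.0133 m, L = 0.0544 m, θ = 87.1°: √(L² − r² sin²θ) = 0.052753 m.
v = −0.0133·303.3·0.99872·[1 + 0.0133·0.05059/0.052753] = -4.0802 m/s.
|v| = 4.0802 m/s.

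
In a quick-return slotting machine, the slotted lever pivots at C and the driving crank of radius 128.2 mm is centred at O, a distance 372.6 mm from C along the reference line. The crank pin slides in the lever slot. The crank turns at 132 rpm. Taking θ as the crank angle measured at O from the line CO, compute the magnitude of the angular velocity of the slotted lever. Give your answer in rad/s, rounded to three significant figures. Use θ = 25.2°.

3.41

ω = 13.82 rad/s (from 132 rpm).
Crank pin A relative to C: A = (d + r cosθ, r sinθ); lever angle φ = atan2(r sinθ, d + r cosθ).
Differentiating tanφ: φ̇ = rω(d cosθ + r)/(d² + r² + 2dr cosθ).
d² + r² + 2dr cosθ = |CA|² = 0.241708 m²;  d cosθ + r = +0.46534 m.
|ω_lever| = |0.1282·13.82·+0.46534| / 0.241708 = 3.4117 rad/s.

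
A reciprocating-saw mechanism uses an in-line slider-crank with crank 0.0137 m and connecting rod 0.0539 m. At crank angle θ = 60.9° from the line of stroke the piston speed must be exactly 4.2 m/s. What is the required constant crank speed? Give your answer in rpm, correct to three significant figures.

For an in-line slider-crank, |v_piston| = rω|sinθ|·[1 + r cosθ/√(L² − r² sin²θ)].
With r = 0.0137 m, L = 0.0539 m, θ = 60.9°: the bracketed kinematic factor |dx/dθ| = 0.013488 m.
ω = v/|dx/dθ| = 4.2/0.013488 = 311.38 rad/s.
N = 60ω/(2π) = 2973.5 rpm.

2970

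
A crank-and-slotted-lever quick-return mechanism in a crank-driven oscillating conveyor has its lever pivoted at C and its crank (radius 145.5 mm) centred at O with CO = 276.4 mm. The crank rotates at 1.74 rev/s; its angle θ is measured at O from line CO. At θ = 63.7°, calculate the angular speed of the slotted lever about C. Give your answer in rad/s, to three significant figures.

3.20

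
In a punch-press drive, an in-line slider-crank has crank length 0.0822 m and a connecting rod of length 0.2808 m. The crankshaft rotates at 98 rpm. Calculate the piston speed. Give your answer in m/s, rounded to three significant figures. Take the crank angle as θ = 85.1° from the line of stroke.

ω = 2π·98/60 = 10.26 rad/s
For an in-line slider-crank, x = r cosθ + √(L² − r² sin²θ), so v = −rω sinθ·[1 + r cosθ/√(L² − r² sin²θ)].
With r = 0.0822 m, L = 0.2808 m, θ = 85.1°: √(L² − r² sin²θ) = 0.26859 m.
v = −0.0822·10.26·0.99635·[1 + 0.0822·0.08542/0.26859] = -0.86247 m/s.
|v| = 0.86247 m/s.

0.862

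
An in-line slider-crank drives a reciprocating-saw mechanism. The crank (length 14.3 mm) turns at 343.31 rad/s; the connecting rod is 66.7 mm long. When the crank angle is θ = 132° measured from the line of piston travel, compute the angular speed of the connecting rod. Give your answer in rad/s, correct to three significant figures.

ω = 343.3 rad/s
The rod makes angle φ with the slider axis where L sinφ = r sinθ; differentiating, L cosφ·φ̇ = r ω cosθ.
L cosφ = √(L² − r² sin²θ) = 0.065848 m.
|ω_rod| = r ω |cosθ| / √(L² − r² sin²θ) = 0.0143·343.3·0.66913/0.065848 = 49.887 rad/s.

49.9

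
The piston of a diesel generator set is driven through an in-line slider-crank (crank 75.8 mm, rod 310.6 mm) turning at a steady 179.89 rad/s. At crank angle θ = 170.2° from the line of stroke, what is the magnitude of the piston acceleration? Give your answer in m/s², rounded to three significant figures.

1850

ω = 179.9 rad/s
x(θ) = r cosθ + √(L² − r² sin²θ); with ω constant, a = ω²·d²x/dθ².
d²x/dθ² = −r cosθ − r²(cos2θ)/√u − r⁴ sin²2θ/(4u^{3/2}),  u = L² − r² sin²θ = 0.0963059 m².
Substituting r = 0.0758 m, L = 0.3106 m, θ = 170.2°: d²x/dθ² = +0.057221 m.
a = ω²·d²x/dθ² = (179.9)²·(+0.057221) = +1851.7 m/s²;  |a| = 1851.7 m/s².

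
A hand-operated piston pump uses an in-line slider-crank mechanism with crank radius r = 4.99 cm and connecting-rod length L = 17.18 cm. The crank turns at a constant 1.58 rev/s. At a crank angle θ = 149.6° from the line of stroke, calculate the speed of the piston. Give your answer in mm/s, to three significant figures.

187

ω = 2π·1.58 = 9.927 rad/s
For an in-line slider-crank, x = r cosθ + √(L² − r² sin²θ), so v = −rω sinθ·[1 + r cosθ/√(L² − r² sin²θ)].
With r = 0.0499 m, L = 0.1718 m, θ = 149.6°: √(L² − r² sin²θ) = 0.16993 m.
v = −0.0499·9.927·0.50603·[1 + 0.0499·-0.86251/0.16993] = -0.18719 m/s.
|v| = 0.18719 m/s = 187.19 mm/s.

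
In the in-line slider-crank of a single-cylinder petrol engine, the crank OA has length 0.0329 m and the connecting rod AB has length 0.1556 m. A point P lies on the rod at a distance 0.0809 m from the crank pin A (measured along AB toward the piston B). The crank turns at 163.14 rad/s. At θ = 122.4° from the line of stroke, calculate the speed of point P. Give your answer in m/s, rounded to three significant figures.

4.48

ω = 163.1 rad/s.  Crank-pin speed |V_A| = rω = 5.3673 m/s, perpendicular to OA.
Rod angle: sinφ = −(r/L) sinθ ⇒ φ = -10.284°; ω_rod = −rω cosθ/√(L²−r²sin²θ) = +18.785 rad/s.
V_P = V_A + ω_rod × AP, with AP = 0.0809 m along the rod.
Components: V_Px = −rω sinθ − a·ω_rod·sinφ = -4.2605 m/s;  V_Py = rω cosθ + a·ω_rod·cosφ = -1.3807 m/s.
|V_P| = √(V_Px² + V_Py²) = 4.4786 m/s.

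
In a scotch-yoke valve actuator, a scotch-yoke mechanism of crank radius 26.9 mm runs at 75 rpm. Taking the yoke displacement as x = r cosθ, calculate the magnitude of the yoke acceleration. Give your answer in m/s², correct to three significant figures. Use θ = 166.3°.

ω = 7.854 rad/s (from 75 rpm).
x = r cosθ ⇒ ẍ = −rω² cosθ (ω constant).
|a| = rω²|cosθ| = 0.0269·(7.854)²·|cos 166.3°| = 1.6121 m/s².

1.61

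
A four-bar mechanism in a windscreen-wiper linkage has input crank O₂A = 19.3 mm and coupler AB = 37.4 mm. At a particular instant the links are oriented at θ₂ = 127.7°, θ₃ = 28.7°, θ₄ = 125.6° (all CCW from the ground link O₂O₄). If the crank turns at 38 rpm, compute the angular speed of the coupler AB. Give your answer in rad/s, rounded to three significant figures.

0.0758

ω₂ = 3.979 rad/s (from 38 rpm).
Differentiating the loop-closure r₂e^{iθ₂}+r₃e^{iθ₃}=r₁+r₄e^{iθ₄} gives r₂ω₂e^{iθ₂}+r₃ω₃e^{iθ₃}=r₄ω₄e^{iθ₄}.
Eliminating the other unknown: ω₃ = r₂ω₂ sin(θ₄−θ₂) / [r₃ sin(θ₃−θ₄)].
Numerator sine = -0.03664; denominator sine = -0.99276.
Result = 0.0193·3.979·(-0.03664) / (0.0374·(-0.99276)) = +0.075797 rad/s; magnitude 0.075797 rad/s.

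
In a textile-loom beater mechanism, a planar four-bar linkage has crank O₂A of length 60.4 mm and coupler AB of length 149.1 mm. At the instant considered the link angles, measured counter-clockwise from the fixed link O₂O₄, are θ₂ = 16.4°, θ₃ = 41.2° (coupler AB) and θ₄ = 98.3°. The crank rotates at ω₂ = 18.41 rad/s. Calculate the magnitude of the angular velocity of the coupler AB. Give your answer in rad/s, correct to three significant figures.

ω₂ = 18.41 rad/s
Differentiating the loop-closure r₂e^{iθ₂}+r₃e^{iθ₃}=r₁+r₄e^{iθ₄} gives r₂ω₂e^{iθ₂}+r₃ω₃e^{iθ₃}=r₄ω₄e^{iθ₄}.
Eliminating the other unknown: ω₃ = r₂ω₂ sin(θ₄−θ₂) / [r₃ sin(θ₃−θ₄)].
Numerator sine = +0.99002; denominator sine = -0.83962.
Result = 0.0604·18.41·(+0.99002) / (0.1491·(-0.83962)) = -8.7938 rad/s; magnitude 8.7938 rad/s.

8.79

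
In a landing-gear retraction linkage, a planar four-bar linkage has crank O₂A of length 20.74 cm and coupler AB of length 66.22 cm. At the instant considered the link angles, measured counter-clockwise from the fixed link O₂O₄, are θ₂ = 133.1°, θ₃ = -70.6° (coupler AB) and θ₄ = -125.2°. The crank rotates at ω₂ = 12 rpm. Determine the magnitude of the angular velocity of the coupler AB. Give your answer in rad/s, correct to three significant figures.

ω₂ = 1.257 rad/s (from 12 rpm).
Differentiating the loop-closure r₂e^{iθ₂}+r₃e^{iθ₃}=r₁+r₄e^{iθ₄} gives r₂ω₂e^{iθ₂}+r₃ω₃e^{iθ₃}=r₄ω₄e^{iθ₄}.
Eliminating the other unknown: ω₃ = r₂ω₂ sin(θ₄−θ₂) / [r₃ sin(θ₃−θ₄)].
Numerator sine = +0.97922; denominator sine = +0.81513.
Result = 0.2074·1.257·(+0.97922) / (0.6622·(+0.81513)) = +0.47281 rad/s; magnitude 0.47281 rad/s.

0.473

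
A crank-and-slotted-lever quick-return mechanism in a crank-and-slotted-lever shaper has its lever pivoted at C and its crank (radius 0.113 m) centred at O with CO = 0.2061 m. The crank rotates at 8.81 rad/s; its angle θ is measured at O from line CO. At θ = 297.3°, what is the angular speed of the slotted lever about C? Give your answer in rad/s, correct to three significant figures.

2.70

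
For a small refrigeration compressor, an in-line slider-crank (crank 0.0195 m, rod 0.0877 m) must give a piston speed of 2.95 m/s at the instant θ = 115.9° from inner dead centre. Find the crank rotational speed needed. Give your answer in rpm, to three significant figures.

For an in-line slider-crank, |v_piston| = rω|sinθ|·[1 + r cosθ/√(L² − r² sin²θ)].
With r = 0.0195 m, L = 0.0877 m, θ = 115.9°: the bracketed kinematic factor |dx/dθ| = 0.015803 m.
ω = v/|dx/dθ| = 2.95/0.015803 = 186.68 rad/s.
N = 60ω/(2π) = 1782.6 rpm.

1780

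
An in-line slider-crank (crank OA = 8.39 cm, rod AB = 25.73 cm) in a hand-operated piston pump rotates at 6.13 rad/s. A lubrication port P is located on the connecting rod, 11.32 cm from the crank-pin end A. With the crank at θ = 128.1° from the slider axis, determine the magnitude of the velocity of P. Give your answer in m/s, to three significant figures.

0.408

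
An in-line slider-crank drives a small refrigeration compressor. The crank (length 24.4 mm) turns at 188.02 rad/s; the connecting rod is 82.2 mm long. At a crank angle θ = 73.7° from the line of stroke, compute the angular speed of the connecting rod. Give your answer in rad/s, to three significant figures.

ω = 188 rad/s
The rod makes angle φ with the slider axis where L sinφ = r sinθ; differentiating, L cosφ·φ̇ = r ω cosθ.
L cosφ = √(L² − r² sin²θ) = 0.078793 m.
|ω_rod| = r ω |cosθ| / √(L² − r² sin²θ) = 0.0244·188·0.28067/0.078793 = 16.342 rad/s.

16.3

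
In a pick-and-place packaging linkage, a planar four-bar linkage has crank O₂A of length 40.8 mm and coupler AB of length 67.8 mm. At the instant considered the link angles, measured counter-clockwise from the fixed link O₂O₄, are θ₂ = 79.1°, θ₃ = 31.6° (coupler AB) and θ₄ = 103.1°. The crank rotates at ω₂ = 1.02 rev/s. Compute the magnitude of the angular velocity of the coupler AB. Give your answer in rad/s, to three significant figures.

1.65

ω₂ = 6.409 rad/s (from 1.02 rev/s).
Differentiating the loop-closure r₂e^{iθ₂}+r₃e^{iθ₃}=r₁+r₄e^{iθ₄} gives r₂ω₂e^{iθ₂}+r₃ω₃e^{iθ₃}=r₄ω₄e^{iθ₄}.
Eliminating the other unknown: ω₃ = r₂ω₂ sin(θ₄−θ₂) / [r₃ sin(θ₃−θ₄)].
Numerator sine = +0.40674; denominator sine = -0.94832.
Result = 0.0408·6.409·(+0.40674) / (0.0678·(-0.94832)) = -1.6541 rad/s; magnitude 1.6541 rad/s.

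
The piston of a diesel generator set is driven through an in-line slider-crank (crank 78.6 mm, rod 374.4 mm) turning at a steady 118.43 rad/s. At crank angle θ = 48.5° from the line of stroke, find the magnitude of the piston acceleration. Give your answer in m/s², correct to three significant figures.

705

ω = 118.4 rad/s
x(θ) = r cosθ + √(L² − r² sin²θ); with ω constant, a = ω²·d²x/dθ².
d²x/dθ² = −r cosθ − r²(cos2θ)/√u − r⁴ sin²2θ/(4u^{3/2}),  u = L² − r² sin²θ = 0.13671 m².
Substituting r = 0.0786 m, L = 0.3744 m, θ = 48.5°: d²x/dθ² = -0.050232 m.
a = ω²·d²x/dθ² = (118.4)²·(-0.050232) = -704.53 m/s²;  |a| = 704.53 m/s².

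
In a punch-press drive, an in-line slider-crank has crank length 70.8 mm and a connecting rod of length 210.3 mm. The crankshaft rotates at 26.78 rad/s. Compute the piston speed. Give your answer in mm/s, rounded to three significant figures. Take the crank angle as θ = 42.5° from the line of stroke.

1610

ω = 26.78 rad/s
For an in-line slider-crank, x = r cosθ + √(L² − r² sin²θ), so v = −rω sinθ·[1 + r cosθ/√(L² − r² sin²θ)].
With r = 0.0708 m, L = 0.2103 m, θ = 42.5°: √(L² − r² sin²θ) = 0.20479 m.
v = −0.0708·26.78·0.67559·[1 + 0.0708·0.73728/0.20479] = -1.6074 m/s.
|v| = 1.6074 m/s = 1607.4 mm/s.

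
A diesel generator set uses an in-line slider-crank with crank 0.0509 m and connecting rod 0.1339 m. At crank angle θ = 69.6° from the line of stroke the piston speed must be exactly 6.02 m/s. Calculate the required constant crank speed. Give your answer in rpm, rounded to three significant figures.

1060

For an in-line slider-crank, |v_piston| = rω|sinθ|·[1 + r cosθ/√(L² − r² sin²θ)].
With r = 0.0509 m, L = 0.1339 m, θ = 69.6°: the bracketed kinematic factor |dx/dθ| = 0.054473 m.
ω = v/|dx/dθ| = 6.02/0.054473 = 110.51 rad/s.
N = 60ω/(2π) = 1055.3 rpm.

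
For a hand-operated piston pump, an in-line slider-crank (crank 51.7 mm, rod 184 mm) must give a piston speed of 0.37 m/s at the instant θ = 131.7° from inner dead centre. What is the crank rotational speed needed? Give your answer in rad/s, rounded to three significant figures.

11.9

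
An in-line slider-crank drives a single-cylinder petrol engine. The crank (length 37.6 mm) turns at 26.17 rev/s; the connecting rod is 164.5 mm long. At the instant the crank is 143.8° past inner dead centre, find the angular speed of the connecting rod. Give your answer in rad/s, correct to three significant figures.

ω = 164.4 rad/s (converted from 26.17 rev/s).
The rod makes angle φ with the slider axis where L sinφ = r sinθ; differentiating, L cosφ·φ̇ = r ω cosθ.
L cosφ = √(L² − r² sin²θ) = 0.16299 m.
|ω_rod| = r ω |cosθ| / √(L² − r² sin²θ) = 0.0376·164.4·0.80696/0.16299 = 30.609 rad/s.

30.6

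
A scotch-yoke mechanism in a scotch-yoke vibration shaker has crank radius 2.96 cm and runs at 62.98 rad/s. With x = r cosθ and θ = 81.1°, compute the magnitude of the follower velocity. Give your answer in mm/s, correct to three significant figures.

1840

ω = 62.98 rad/s
x = r cosθ ⇒ ẋ = −rω sinθ.
|v| = rω|sinθ| = 0.0296·62.98·|sin 81.1°| = 1.8418 m/s = 1841.8 mm/s.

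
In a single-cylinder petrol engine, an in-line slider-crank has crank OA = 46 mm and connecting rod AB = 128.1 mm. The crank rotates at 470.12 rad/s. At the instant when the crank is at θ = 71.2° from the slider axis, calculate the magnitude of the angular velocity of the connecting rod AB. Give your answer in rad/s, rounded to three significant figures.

57.8

ω = 470.1 rad/s
The rod makes angle φ with the slider axis where L sinφ = r sinθ; differentiating, L cosφ·φ̇ = r ω cosθ.
L cosφ = √(L² − r² sin²θ) = 0.12047 m.
|ω_rod| = r ω |cosθ| / √(L² − r² sin²θ) = 0.046·470.1·0.32227/0.12047 = 57.849 rad/s.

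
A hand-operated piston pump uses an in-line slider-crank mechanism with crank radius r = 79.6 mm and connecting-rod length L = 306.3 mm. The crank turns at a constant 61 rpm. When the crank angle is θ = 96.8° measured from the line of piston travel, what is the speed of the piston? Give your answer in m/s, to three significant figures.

ω = 2π·61/60 = 6.388 rad/s
For an in-line slider-crank, x = r cosθ + √(L² − r² sin²θ), so v = −rω sinθ·[1 + r cosθ/√(L² − r² sin²θ)].
With r = 0.0796 m, L = 0.3063 m, θ = 96.8°: √(L² − r² sin²θ) = 0.29593 m.
v = −0.0796·6.388·0.99297·[1 + 0.0796·-0.11840/0.29593] = -0.48882 m/s.
|v| = 0.48882 m/s.

0.489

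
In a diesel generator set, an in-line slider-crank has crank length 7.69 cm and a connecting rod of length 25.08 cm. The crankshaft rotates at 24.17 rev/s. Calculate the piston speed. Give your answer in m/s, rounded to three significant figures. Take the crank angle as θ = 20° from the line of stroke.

ω = 2π·24.2 = 151.9 rad/s
For an in-line slider-crank, x = r cosθ + √(L² − r² sin²θ), so v = −rω sinθ·[1 + r cosθ/√(L² − r² sin²θ)].
With r = 0.0769 m, L = 0.2508 m, θ = 20°: √(L² − r² sin²θ) = 0.24942 m.
v = −0.0769·151.9·0.34202·[1 + 0.0769·0.93969/0.24942] = -5.1515 m/s.
|v| = 5.1515 m/s.

5.15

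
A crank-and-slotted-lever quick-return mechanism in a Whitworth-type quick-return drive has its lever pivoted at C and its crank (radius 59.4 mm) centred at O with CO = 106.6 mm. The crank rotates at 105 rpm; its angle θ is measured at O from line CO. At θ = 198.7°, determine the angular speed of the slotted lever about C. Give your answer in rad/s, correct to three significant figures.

9.37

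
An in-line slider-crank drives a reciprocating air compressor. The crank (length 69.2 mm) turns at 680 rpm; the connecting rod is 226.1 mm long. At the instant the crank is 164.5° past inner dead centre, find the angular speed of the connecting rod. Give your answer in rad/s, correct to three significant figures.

ω = 71.21 rad/s (converted from 680 rpm).
The rod makes angle φ with the slider axis where L sinφ = r sinθ; differentiating, L cosφ·φ̇ = r ω cosθ.
L cosφ = √(L² − r² sin²θ) = 0.22534 m.
|ω_rod| = r ω |cosθ| / √(L² − r² sin²θ) = 0.0692·71.21·0.96363/0.22534 = 21.072 rad/s.

21.1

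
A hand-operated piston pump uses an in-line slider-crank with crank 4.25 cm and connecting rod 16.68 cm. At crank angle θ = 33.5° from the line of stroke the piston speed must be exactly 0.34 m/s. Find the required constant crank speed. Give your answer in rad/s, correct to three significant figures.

11.9

For an in-line slider-crank, |v_piston| = rω|sinθ|·[1 + r cosθ/√(L² − r² sin²θ)].
With r = 0.0425 m, L = 0.1668 m, θ = 33.5°: the bracketed kinematic factor |dx/dθ| = 0.028491 m.
ω = v/|dx/dθ| = 0.34/0.028491 = 11.933 rad/s.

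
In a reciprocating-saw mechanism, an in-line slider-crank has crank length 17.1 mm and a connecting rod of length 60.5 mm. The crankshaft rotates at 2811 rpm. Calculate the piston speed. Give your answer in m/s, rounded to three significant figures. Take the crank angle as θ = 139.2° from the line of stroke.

ω = 2π·2811/60 = 294.4 rad/s
For an in-line slider-crank, x = r cosθ + √(L² − r² sin²θ), so v = −rω sinθ·[1 + r cosθ/√(L² − r² sin²θ)].
With r = 0.0171 m, L = 0.0605 m, θ = 139.2°: √(L² − r² sin²θ) = 0.059459 m.
v = −0.0171·294.4·0.65342·[1 + 0.0171·-0.75700/0.059459] = -2.5731 m/s.
|v| = 2.5731 m/s.

2.57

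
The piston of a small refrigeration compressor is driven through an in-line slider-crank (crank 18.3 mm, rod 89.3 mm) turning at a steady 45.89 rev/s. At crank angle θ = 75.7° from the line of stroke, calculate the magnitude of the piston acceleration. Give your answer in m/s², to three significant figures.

97.3

ω = 2π·45.9 = 288.3 rad/s
x(θ) = r cosθ + √(L² − r² sin²θ); with ω constant, a = ω²·d²x/dθ².
d²x/dθ² = −r cosθ − r²(cos2θ)/√u − r⁴ sin²2θ/(4u^{3/2}),  u = L² − r² sin²θ = 0.00766003 m².
Substituting r = 0.0183 m, L = 0.0893 m, θ = 75.7°: d²x/dθ² = -0.0011702 m.
a = ω²·d²x/dθ² = (288.3)²·(-0.0011702) = -97.285 m/s²;  |a| = 97.285 m/s².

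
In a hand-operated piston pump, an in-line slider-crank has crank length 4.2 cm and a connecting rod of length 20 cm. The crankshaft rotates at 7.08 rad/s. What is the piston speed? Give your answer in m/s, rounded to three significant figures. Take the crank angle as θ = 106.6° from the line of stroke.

0.268

ω = 7.08 rad/s
For an in-line slider-crank, x = r cosθ + √(L² − r² sin²θ), so v = −rω sinθ·[1 + r cosθ/√(L² − r² sin²θ)].
With r = 0.042 m, L = 0.2 m, θ = 106.6°: √(L² − r² sin²θ) = 0.19591 m.
v = −0.042·7.08·0.95832·[1 + 0.042·-0.28569/0.19591] = -0.26751 m/s.
|v| = 0.26751 m/s.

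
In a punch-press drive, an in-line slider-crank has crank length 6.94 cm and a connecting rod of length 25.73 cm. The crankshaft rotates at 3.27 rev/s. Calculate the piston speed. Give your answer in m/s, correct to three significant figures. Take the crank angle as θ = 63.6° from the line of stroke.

ω = 2π·3.27 = 20.55 rad/s
For an in-line slider-crank, x = r cosθ + √(L² − r² sin²θ), so v = −rω sinθ·[1 + r cosθ/√(L² − r² sin²θ)].
With r = 0.0694 m, L = 0.2573 m, θ = 63.6°: √(L² − r² sin²θ) = 0.24968 m.
v = −0.0694·20.55·0.89571·[1 + 0.0694·0.44464/0.24968] = -1.435 m/s.
|v| = 1.435 m/s.

1.44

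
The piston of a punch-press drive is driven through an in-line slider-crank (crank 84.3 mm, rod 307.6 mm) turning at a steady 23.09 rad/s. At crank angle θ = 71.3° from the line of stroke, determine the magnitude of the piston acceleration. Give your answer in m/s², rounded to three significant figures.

ω = 23.09 rad/s
x(θ) = r cosθ + √(L² − r² sin²θ); with ω constant, a = ω²·d²x/dθ².
d²x/dθ² = −r cosθ − r²(cos2θ)/√u − r⁴ sin²2θ/(4u^{3/2}),  u = L² − r² sin²θ = 0.0882418 m².
Substituting r = 0.0843 m, L = 0.3076 m, θ = 71.3°: d²x/dθ² = -0.0082005 m.
a = ω²·d²x/dθ² = (23.09)²·(-0.0082005) = -4.3721 m/s²;  |a| = 4.3721 m/s².

4.37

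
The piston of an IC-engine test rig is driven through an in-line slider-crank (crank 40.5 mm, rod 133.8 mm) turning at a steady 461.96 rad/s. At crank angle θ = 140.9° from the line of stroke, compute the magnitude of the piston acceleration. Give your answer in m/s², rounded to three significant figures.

ω = 462 rad/s
x(θ) = r cosθ + √(L² − r² sin²θ); with ω constant, a = ω²·d²x/dθ².
d²x/dθ² = −r cosθ − r²(cos2θ)/√u − r⁴ sin²2θ/(4u^{3/2}),  u = L² − r² sin²θ = 0.01725 m².
Substituting r = 0.0405 m, L = 0.1338 m, θ = 140.9°: d²x/dθ² = +0.028592 m.
a = ω²·d²x/dθ² = (462)²·(+0.028592) = +6101.6 m/s²;  |a| = 6101.6 m/s².

6100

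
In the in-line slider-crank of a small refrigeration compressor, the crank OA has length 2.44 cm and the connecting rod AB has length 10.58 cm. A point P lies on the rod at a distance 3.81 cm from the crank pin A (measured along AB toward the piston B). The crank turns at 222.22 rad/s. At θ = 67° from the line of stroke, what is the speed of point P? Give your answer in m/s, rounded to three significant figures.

5.33

ω = 222.2 rad/s.  Crank-pin speed |V_A| = rω = 5.4222 m/s, perpendicular to OA.
Rod angle: sinφ = −(r/L) sinθ ⇒ φ = -12.257°; ω_rod = −rω cosθ/√(L²−r²sin²θ) = -20.492 rad/s.
V_P = V_A + ω_rod × AP, with AP = 0.0381 m along the rod.
Components: V_Px = −rω sinθ − a·ω_rod·sinφ = -5.1569 m/s;  V_Py = rω cosθ + a·ω_rod·cosφ = +1.3557 m/s.
|V_P| = √(V_Px² + V_Py²) = 5.3321 m/s.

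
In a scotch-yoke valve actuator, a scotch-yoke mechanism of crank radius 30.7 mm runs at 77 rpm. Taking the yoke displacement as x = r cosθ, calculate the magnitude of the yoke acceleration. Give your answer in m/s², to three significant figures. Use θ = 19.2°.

1.89

ω = 8.063 rad/s (from 77 rpm).
x = r cosθ ⇒ ẍ = −rω² cosθ (ω constant).
|a| = rω²|cosθ| = 0.0307·(8.063)²·|cos 19.2°| = 1.885 m/s².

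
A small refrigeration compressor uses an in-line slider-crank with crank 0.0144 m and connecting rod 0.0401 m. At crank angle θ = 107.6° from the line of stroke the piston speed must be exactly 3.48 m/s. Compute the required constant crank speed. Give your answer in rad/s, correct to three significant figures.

287

For an in-line slider-crank, |v_piston| = rω|sinθ|·[1 + r cosθ/√(L² − r² sin²θ)].
With r = 0.0144 m, L = 0.0401 m, θ = 107.6°: the bracketed kinematic factor |dx/dθ| = 0.01214 m.
ω = v/|dx/dθ| = 3.48/0.01214 = 286.66 rad/s.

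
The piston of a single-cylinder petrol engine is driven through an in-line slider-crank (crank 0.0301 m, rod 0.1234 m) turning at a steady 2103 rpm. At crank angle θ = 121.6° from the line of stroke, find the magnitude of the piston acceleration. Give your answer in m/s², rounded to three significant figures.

925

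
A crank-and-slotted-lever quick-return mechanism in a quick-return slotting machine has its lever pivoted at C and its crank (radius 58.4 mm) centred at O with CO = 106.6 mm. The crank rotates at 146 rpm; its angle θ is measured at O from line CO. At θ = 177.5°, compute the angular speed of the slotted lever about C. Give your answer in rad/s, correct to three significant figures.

ω = 15.29 rad/s (from 146 rpm).
Crank pin A relative to C: A = (d + r cosθ, r sinθ); lever angle φ = atan2(r sinθ, d + r cosθ).
Differentiating tanφ: φ̇ = rω(d cosθ + r)/(d² + r² + 2dr cosθ).
d² + r² + 2dr cosθ = |CA|² = 0.00233509 m²;  d cosθ + r = -0.048099 m.
|ω_lever| = |0.0584·15.29·-0.048099| / 0.00233509 = 18.392 rad/s.

18.4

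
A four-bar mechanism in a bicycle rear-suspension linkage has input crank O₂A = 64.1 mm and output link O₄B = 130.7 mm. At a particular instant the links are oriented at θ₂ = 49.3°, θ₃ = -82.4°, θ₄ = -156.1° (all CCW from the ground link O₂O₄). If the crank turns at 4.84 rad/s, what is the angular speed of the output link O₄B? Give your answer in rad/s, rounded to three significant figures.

1.85

ω₂ = 4.84 rad/s
Differentiating the loop-closure r₂e^{iθ₂}+r₃e^{iθ₃}=r₁+r₄e^{iθ₄} gives r₂ω₂e^{iθ₂}+r₃ω₃e^{iθ₃}=r₄ω₄e^{iθ₄}.
Eliminating the other unknown: ω₄ = r₂ω₂ sin(θ₂−θ₃) / [r₄ sin(θ₄−θ₃)].
Numerator sine = +0.74664; denominator sine = -0.95981.
Result = 0.0641·4.84·(+0.74664) / (0.1307·(-0.95981)) = -1.8465 rad/s; magnitude 1.8465 rad/s.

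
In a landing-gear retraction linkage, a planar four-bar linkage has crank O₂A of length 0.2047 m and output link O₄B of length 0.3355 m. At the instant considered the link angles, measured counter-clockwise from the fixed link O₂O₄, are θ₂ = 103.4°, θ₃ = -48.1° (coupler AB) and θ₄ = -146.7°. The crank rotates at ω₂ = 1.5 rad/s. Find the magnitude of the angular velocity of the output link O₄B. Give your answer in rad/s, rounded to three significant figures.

0.442

ω₂ = 1.5 rad/s
Differentiating the loop-closure r₂e^{iθ₂}+r₃e^{iθ₃}=r₁+r₄e^{iθ₄} gives r₂ω₂e^{iθ₂}+r₃ω₃e^{iθ₃}=r₄ω₄e^{iθ₄}.
Eliminating the other unknown: ω₄ = r₂ω₂ sin(θ₂−θ₃) / [r₄ sin(θ₄−θ₃)].
Numerator sine = +0.47716; denominator sine = -0.98876.
Result = 0.2047·1.5·(+0.47716) / (0.3355·(-0.98876)) = -0.44166 rad/s; magnitude 0.44166 rad/s.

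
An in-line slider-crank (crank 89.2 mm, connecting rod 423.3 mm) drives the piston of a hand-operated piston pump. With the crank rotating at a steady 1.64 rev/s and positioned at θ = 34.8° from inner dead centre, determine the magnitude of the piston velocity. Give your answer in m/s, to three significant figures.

ω = 2π·1.64 = 10.3 rad/s
For an in-line slider-crank, x = r cosθ + √(L² − r² sin²θ), so v = −rω sinθ·[1 + r cosθ/√(L² − r² sin²θ)].
With r = 0.0892 m, L = 0.4233 m, θ = 34.8°: √(L² − r² sin²θ) = 0.42023 m.
v = −0.0892·10.3·0.57071·[1 + 0.0892·0.82115/0.42023] = -0.61601 m/s.
|v| = 0.61601 m/s.

0.616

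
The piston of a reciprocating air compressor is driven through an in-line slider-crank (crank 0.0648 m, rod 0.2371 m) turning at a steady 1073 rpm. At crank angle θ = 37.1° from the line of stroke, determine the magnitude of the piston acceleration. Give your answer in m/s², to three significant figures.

ω = 2π·1073/60 = 112.4 rad/s
x(θ) = r cosθ + √(L² − r² sin²θ); with ω constant, a = ω²·d²x/dθ².
d²x/dθ² = −r cosθ − r²(cos2θ)/√u − r⁴ sin²2θ/(4u^{3/2}),  u = L² − r² sin²θ = 0.0546885 m².
Substituting r = 0.0648 m, L = 0.2371 m, θ = 37.1°: d²x/dθ² = -0.056892 m.
a = ω²·d²x/dθ² = (112.4)²·(-0.056892) = -718.3 m/s²;  |a| = 718.3 m/s².

718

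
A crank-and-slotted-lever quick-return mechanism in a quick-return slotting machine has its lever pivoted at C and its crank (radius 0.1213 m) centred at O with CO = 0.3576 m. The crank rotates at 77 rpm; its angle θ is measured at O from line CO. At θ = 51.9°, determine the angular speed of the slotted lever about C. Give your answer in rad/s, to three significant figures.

1.71

ω = 8.063 rad/s (from 77 rpm).
Crank pin A relative to C: A = (d + r cosθ, r sinθ); lever angle φ = atan2(r sinθ, d + r cosθ).
Differentiating tanφ: φ̇ = rω(d cosθ + r)/(d² + r² + 2dr cosθ).
d² + r² + 2dr cosθ = |CA|² = 0.196122 m²;  d cosθ + r = +0.34195 m.
|ω_lever| = |0.1213·8.063·+0.34195| / 0.196122 = 1.7054 rad/s.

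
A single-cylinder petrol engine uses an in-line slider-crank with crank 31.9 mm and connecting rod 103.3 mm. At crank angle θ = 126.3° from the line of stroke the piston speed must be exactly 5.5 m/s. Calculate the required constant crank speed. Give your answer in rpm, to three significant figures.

2520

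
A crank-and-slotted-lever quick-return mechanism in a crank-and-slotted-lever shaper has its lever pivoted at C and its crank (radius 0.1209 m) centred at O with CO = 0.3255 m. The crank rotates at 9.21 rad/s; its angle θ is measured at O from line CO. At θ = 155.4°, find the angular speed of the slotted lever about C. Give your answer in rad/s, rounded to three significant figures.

3.98

ω = 9.21 rad/s
Crank pin A relative to C: A = (d + r cosθ, r sinθ); lever angle φ = atan2(r sinθ, d + r cosθ).
Differentiating tanφ: φ̇ = rω(d cosθ + r)/(d² + r² + 2dr cosθ).
d² + r² + 2dr cosθ = |CA|² = 0.0490048 m²;  d cosθ + r = -0.17506 m.
|ω_lever| = |0.1209·9.21·-0.17506| / 0.0490048 = 3.9776 rad/s.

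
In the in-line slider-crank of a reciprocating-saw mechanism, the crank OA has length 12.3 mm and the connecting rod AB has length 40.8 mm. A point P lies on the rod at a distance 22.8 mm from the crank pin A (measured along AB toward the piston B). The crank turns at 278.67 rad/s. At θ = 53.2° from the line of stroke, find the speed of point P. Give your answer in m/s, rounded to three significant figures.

ω = 278.7 rad/s.  Crank-pin speed |V_A| = rω = 3.4276 m/s, perpendicular to OA.
Rod angle: sinφ = −(r/L) sinθ ⇒ φ = -13.969°; ω_rod = −rω cosθ/√(L²−r²sin²θ) = -51.858 rad/s.
V_P = V_A + ω_rod × AP, with AP = 0.0228 m along the rod.
Components: V_Px = −rω sinθ − a·ω_rod·sinφ = -3.03 m/s;  V_Py = rω cosθ + a·ω_rod·cosφ = +0.90584 m/s.
|V_P| = √(V_Px² + V_Py²) = 3.1625 m/s.

3.16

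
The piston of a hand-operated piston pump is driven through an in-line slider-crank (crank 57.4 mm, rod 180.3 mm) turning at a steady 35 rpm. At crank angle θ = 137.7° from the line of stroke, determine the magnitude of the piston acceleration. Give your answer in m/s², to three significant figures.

ω = 2π·35/60 = 3.665 rad/s
x(θ) = r cosθ + √(L² − r² sin²θ); with ω constant, a = ω²·d²x/dθ².
d²x/dθ² = −r cosθ − r²(cos2θ)/√u − r⁴ sin²2θ/(4u^{3/2}),  u = L² − r² sin²θ = 0.0310157 m².
Substituting r = 0.0574 m, L = 0.1803 m, θ = 137.7°: d²x/dθ² = +0.040202 m.
a = ω²·d²x/dθ² = (3.665)²·(+0.040202) = +0.54006 m/s²;  |a| = 0.54006 m/s².

0.540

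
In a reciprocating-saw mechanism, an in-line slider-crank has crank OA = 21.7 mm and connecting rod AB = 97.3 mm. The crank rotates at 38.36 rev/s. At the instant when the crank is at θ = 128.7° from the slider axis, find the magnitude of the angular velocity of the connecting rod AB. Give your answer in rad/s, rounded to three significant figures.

34.1

ω = 241 rad/s (converted from 38.36 rev/s).
The rod makes angle φ with the slider axis where L sinφ = r sinθ; differentiating, L cosφ·φ̇ = r ω cosθ.
L cosφ = √(L² − r² sin²θ) = 0.095815 m.
|ω_rod| = r ω |cosθ| / √(L² − r² sin²θ) = 0.0217·241·0.62524/0.095815 = 34.13 rad/s.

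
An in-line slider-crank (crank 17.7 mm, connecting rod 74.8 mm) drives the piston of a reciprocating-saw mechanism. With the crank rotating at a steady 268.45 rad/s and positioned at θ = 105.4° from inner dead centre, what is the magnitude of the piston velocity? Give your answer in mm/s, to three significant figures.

4290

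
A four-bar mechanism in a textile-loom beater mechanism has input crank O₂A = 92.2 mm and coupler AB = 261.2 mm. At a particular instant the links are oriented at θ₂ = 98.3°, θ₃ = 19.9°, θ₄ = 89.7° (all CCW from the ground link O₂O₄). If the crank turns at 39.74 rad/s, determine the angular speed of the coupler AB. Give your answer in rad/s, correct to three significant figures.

2.24

ω₂ = 39.74 rad/s
Differentiating the loop-closure r₂e^{iθ₂}+r₃e^{iθ₃}=r₁+r₄e^{iθ₄} gives r₂ω₂e^{iθ₂}+r₃ω₃e^{iθ₃}=r₄ω₄e^{iθ₄}.
Eliminating the other unknown: ω₃ = r₂ω₂ sin(θ₄−θ₂) / [r₃ sin(θ₃−θ₄)].
Numerator sine = -0.14954; denominator sine = -0.93849.
Result = 0.0922·39.74·(-0.14954) / (0.2612·(-0.93849)) = +2.2351 rad/s; magnitude 2.2351 rad/s.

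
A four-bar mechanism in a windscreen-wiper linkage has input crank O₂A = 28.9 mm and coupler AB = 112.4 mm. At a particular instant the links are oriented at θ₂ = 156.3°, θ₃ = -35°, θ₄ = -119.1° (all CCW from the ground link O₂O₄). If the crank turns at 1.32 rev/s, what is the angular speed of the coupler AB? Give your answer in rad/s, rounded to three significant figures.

2.13

ω₂ = 8.294 rad/s (from 1.32 rev/s).
Differentiating the loop-closure r₂e^{iθ₂}+r₃e^{iθ₃}=r₁+r₄e^{iθ₄} gives r₂ω₂e^{iθ₂}+r₃ω₃e^{iθ₃}=r₄ω₄e^{iθ₄}.
Eliminating the other unknown: ω₃ = r₂ω₂ sin(θ₄−θ₂) / [r₃ sin(θ₃−θ₄)].
Numerator sine = +0.99556; denominator sine = +0.99470.
Result = 0.0289·8.294·(+0.99556) / (0.1124·(+0.99470)) = +2.1343 rad/s; magnitude 2.1343 rad/s.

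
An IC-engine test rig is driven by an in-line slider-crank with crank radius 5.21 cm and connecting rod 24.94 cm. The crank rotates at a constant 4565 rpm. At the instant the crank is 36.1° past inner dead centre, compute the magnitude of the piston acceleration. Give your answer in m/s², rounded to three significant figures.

10400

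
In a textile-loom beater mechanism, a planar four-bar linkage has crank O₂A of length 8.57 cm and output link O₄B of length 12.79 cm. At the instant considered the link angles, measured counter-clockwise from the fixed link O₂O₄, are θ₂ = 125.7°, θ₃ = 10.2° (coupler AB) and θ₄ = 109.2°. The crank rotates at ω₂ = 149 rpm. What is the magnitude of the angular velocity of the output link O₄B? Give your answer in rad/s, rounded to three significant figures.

9.55

ω₂ = 15.6 rad/s (from 149 rpm).
Differentiating the loop-closure r₂e^{iθ₂}+r₃e^{iθ₃}=r₁+r₄e^{iθ₄} gives r₂ω₂e^{iθ₂}+r₃ω₃e^{iθ₃}=r₄ω₄e^{iθ₄}.
Eliminating the other unknown: ω₄ = r₂ω₂ sin(θ₂−θ₃) / [r₄ sin(θ₄−θ₃)].
Numerator sine = +0.90259; denominator sine = +0.98769.
Result = 0.0857·15.6·(+0.90259) / (0.1279·(+0.98769)) = +9.5542 rad/s; magnitude 9.5542 rad/s.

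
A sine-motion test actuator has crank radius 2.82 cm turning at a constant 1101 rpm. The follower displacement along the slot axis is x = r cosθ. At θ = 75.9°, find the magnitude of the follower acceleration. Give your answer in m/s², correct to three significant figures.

ω = 115.3 rad/s (from 1101 rpm).
x = r cosθ ⇒ ẍ = −rω² cosθ (ω constant).
|a| = rω²|cosθ| = 0.0282·(115.3)²·|cos 75.9°| = 91.324 m/s².

91.3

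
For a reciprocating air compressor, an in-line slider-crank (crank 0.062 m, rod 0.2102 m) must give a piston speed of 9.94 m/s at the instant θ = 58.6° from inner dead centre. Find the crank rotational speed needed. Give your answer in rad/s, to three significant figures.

162

For an in-line slider-crank, |v_piston| = rω|sinθ|·[1 + r cosθ/√(L² − r² sin²θ)].
With r = 0.062 m, L = 0.2102 m, θ = 58.6°: the bracketed kinematic factor |dx/dθ| = 0.061323 m.
ω = v/|dx/dθ| = 9.94/0.061323 = 162.09 rad/s.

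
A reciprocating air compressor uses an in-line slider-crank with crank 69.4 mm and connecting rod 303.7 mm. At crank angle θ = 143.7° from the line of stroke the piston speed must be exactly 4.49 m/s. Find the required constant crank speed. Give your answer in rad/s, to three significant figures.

134

For an in-line slider-crank, |v_piston| = rω|sinθ|·[1 + r cosθ/√(L² − r² sin²θ)].
With r = 0.0694 m, L = 0.3037 m, θ = 143.7°: the bracketed kinematic factor |dx/dθ| = 0.033449 m.
ω = v/|dx/dθ| = 4.49/0.033449 = 134.23 rad/s.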